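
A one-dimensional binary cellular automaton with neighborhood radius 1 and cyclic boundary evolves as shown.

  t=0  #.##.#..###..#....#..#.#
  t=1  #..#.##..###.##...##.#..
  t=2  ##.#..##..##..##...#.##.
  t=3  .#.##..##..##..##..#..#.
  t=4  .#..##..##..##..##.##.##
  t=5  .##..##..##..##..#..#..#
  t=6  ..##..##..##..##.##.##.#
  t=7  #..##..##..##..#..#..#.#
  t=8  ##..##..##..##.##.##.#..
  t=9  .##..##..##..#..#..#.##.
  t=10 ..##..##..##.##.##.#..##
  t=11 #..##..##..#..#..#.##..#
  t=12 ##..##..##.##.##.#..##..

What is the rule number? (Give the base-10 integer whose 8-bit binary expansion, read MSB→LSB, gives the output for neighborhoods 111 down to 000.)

212

  ### -> #   bit 7 = 1  t=0,i=9
  ##. -> #   bit 6 = 1  t=0,i=0
  #.# -> .   bit 5 = 0  t=0,i=1
  #.. -> #   bit 4 = 1  t=0,i=6
  .## -> .   bit 3 = 0  t=0,i=2
  .#. -> #   bit 2 = 1  t=0,i=5
  ..# -> .   bit 1 = 0  t=0,i=7
  ... -> .   bit 0 = 0  t=0,i=15
  bits 11010100 = 212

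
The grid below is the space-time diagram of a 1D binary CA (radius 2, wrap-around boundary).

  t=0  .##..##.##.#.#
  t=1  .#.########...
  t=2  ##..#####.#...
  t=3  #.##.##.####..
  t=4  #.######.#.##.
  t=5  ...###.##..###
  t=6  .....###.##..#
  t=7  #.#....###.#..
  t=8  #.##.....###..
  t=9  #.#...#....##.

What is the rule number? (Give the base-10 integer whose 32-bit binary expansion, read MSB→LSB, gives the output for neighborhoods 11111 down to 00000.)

  [31] ##### => #  t=1,i=5
  [30] ####. => .  t=1,i=9
  [29] ###.# => #  t=2,i=8
  [28] ###.. => #  t=1,i=10
  [27] ##.## => #  t=0,i=7
  [26] ##.#. => #  t=0,i=10
  [25] ##..# => #  t=0,i=3
  [24] ##... => .  t=1,i=11
  [23] #.### => .  t=1,i=3
  [22] #.##. => #  t=0,i=1
  [21] #.#.# => .  t=0,i=11
  [20] #.#.. => #  t=2,i=10
  [19] #..## => #  t=0,i=4
  [18] #..#. => .  t=3,i=13
  [17] #...# => .  t=2,i=12
  [16] #.... => .  t=1,i=12
  [15] .#### => #  t=1,i=4
  [14] .###. => .  t=5,i=4
  [13] .##.# => #  t=0,i=6
  [12] .##.. => .  t=0,i=2
  [11] .#.## => .  t=0,i=0
  [10] .#.#. => .  t=0,i=12
  [9] .#..# => .  t=7,i=12
  [8] .#... => #  t=2,i=11
  [7] ..### => .  t=2,i=4
  [6] ..##. => #  t=0,i=5
  [5] ..#.# => #  t=1,i=1
  [4] ..#.. => .  t=6,i=13
  [3] ...## => .  t=2,i=13
  [2] ...#. => #  t=1,i=0
  [1] ....# => .  t=1,i=13
  [0] ..... => #  t=6,i=2
  bits 10111110010110001010000101100101 = 3193479525

3193479525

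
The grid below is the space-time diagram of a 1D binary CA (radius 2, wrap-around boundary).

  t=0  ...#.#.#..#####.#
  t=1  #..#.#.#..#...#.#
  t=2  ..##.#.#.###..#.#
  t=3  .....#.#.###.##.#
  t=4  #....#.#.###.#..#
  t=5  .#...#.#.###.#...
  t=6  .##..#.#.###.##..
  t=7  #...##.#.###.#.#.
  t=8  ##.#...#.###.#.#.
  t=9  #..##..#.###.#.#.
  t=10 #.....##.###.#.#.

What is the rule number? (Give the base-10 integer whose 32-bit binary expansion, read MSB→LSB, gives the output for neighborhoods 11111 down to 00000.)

  nb #####: next=.  (t=0,i=12, bit31=0)
  nb ####.: next=.  (t=0,i=13, bit30=0)
  nb ###.#: next=#  (t=0,i=14, bit29=1)
  nb ###..: next=#  (t=2,i=11, bit28=1)
  nb ##.##: next=.  (t=3,i=12, bit27=0)
  nb ##.#.: next=.  (t=0,i=15, bit26=0)
  nb ##..#: next=.  (t=1,i=1, bit25=0)
  nb ##...: next=#  (t=4,i=1, bit24=1)
  nb #.###: next=#  (t=2,i=9, bit23=1)
  nb #.##.: next=#  (t=1,i=16, bit22=1)
  nb #.#.#: next=#  (t=0,i=5, bit21=1)
  nb #.#..: next=#  (t=0,i=7, bit20=1)
  nb #..##: next=.  (t=0,i=9, bit19=0)
  nb #..#.: next=#  (t=1,i=2, bit18=1)
  nb #...#: next=.  (t=0,i=1, bit17=0)
  nb #....: next=.  (t=3,i=1, bit16=0)
  nb .####: next=.  (t=0,i=11, bit15=0)
  nb .###.: next=#  (t=2,i=10, bit14=1)
  nb .##.#: next=.  (t=2,i=3, bit13=0)
  nb .##..: next=.  (t=1,i=0, bit12=0)
  nb .#.##: next=.  (t=1,i=15, bit11=0)
  nb .#.#.: next=.  (t=0,i=4, bit10=0)
  nb .#..#: next=.  (t=0,i=8, bit9=0)
  nb .#...: next=#  (t=0,i=0, bit8=1)
  nb ..###: next=#  (t=0,i=10, bit7=1)
  nb ..##.: next=.  (t=2,i=2, bit6=0)
  nb ..#.#: next=#  (t=0,i=3, bit5=1)
  nb ..#..: next=#  (t=1,i=10, bit4=1)
  nb ...##: next=#  (t=6,i=0, bit3=1)
  nb ...#.: next=.  (t=0,i=2, bit2=0)
  nb ....#: next=.  (t=3,i=3, bit1=0)
  nb .....: next=.  (t=3,i=2, bit0=0)
  bits 00110001111101000100000110111000 = 838091192

838091192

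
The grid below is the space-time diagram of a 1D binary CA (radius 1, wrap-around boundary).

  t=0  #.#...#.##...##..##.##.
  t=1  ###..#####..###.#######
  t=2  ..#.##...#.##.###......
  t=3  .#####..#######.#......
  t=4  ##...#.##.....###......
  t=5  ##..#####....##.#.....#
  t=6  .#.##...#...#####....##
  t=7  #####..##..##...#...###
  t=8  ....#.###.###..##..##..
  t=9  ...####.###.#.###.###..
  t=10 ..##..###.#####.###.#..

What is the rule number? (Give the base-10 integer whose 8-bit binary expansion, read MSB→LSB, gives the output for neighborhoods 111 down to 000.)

  ### -> .   bit 7 = 0  t=1,i=0
  ##. -> #   bit 6 = 1  t=0,i=9
  #.# -> #   bit 5 = 1  t=0,i=1
  #.. -> .   bit 4 = 0  t=0,i=3
  .## -> #   bit 3 = 1  t=0,i=8
  .#. -> #   bit 2 = 1  t=0,i=0
  ..# -> #   bit 1 = 1  t=0,i=5
  ... -> .   bit 0 = 0  t=0,i=4
  bits 01101110 = 110

110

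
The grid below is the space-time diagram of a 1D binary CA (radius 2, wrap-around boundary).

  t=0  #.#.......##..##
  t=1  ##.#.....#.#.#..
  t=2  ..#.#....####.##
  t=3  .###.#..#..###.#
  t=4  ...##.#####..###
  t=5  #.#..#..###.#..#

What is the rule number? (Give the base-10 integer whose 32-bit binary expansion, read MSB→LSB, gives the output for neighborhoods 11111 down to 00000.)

4247525176

  nb #####: next=#  (t=4,i=8, bit31=1)
  nb ####.: next=#  (t=2,i=11, bit30=1)
  nb ###.#: next=#  (t=0,i=0, bit29=1)
  nb ###..: next=#  (t=4,i=10, bit28=1)
  nb ##.##: next=#  (t=2,i=13, bit27=1)
  nb ##.#.: next=#  (t=0,i=1, bit26=1)
  nb ##..#: next=.  (t=0,i=12, bit25=0)
  nb ##...: next=#  (t=4,i=0, bit24=1)
  nb #.###: next=.  (t=3,i=1, bit23=0)
  nb #.##.: next=.  (t=2,i=14, bit22=0)
  nb #.#.#: next=#  (t=1,i=11, bit21=1)
  nb #.#..: next=.  (t=0,i=2, bit20=0)
  nb #..##: next=#  (t=0,i=13, bit19=1)
  nb #..#.: next=#  (t=2,i=1, bit18=1)
  nb #...#: next=.  (t=4,i=1, bit17=0)
  nb #....: next=.  (t=0,i=4, bit16=0)
  nb .####: next=.  (t=2,i=10, bit15=0)
  nb .###.: next=.  (t=0,i=15, bit14=0)
  nb .##.#: next=.  (t=1,i=1, bit13=0)
  nb .##..: next=#  (t=0,i=11, bit12=1)
  nb .#.##: next=.  (t=3,i=0, bit11=0)
  nb .#.#.: next=#  (t=1,i=10, bit10=1)
  nb .#..#: next=#  (t=1,i=14, bit9=1)
  nb .#...: next=#  (t=0,i=3, bit8=1)
  nb ..###: next=.  (t=0,i=14, bit7=0)
  nb ..##.: next=.  (t=0,i=10, bit6=0)
  nb ..#.#: next=#  (t=1,i=9, bit5=1)
  nb ..#..: next=#  (t=3,i=8, bit4=1)
  nb ...##: next=#  (t=0,i=9, bit3=1)
  nb ...#.: next=.  (t=1,i=8, bit2=0)
  nb ....#: next=.  (t=0,i=8, bit1=0)
  nb .....: next=.  (t=0,i=5, bit0=0)
  bits 11111101001011000001011100111000 = 4247525176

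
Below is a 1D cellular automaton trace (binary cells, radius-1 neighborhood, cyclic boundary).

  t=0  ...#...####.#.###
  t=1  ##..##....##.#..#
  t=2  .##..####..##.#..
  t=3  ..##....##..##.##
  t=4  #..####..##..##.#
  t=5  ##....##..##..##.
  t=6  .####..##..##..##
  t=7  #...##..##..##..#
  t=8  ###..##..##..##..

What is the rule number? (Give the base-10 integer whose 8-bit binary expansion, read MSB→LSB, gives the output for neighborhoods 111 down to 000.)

113

  nb ###: next=.  (t=0,i=8, bit7=0)
  nb ##.: next=#  (t=0,i=10, bit6=1)
  nb #.#: next=#  (t=0,i=11, bit5=1)
  nb #..: next=#  (t=0,i=0, bit4=1)
  nb .##: next=.  (t=0,i=7, bit3=0)
  nb .#.: next=.  (t=0,i=3, bit2=0)
  nb ..#: next=.  (t=0,i=2, bit1=0)
  nb ...: next=#  (t=0,i=1, bit0=1)
  bits 01110001 = 113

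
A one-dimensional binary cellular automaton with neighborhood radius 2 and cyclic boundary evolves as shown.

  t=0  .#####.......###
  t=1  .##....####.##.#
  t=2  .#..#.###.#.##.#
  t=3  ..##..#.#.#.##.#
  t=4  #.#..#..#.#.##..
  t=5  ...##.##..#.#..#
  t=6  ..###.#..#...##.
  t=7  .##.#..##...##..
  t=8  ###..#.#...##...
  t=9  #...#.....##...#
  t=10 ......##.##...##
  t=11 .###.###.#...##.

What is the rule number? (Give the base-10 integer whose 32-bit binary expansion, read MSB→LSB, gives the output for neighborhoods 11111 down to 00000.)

  ##### -> .   bit 31 = 0  t=0,i=3
  ####. -> .   bit 30 = 0  t=0,i=4
  ###.# -> #   bit 29 = 1  t=0,i=15
  ###.. -> .   bit 28 = 0  t=0,i=5
  ##.## -> .   bit 27 = 0  t=0,i=0
  ##.#. -> .   bit 26 = 0  t=1,i=14
  ##..# -> .   bit 25 = 0  t=3,i=4
  ##... -> .   bit 24 = 0  t=0,i=6
  #.### -> #   bit 23 = 1  t=0,i=1
  #.##. -> #   bit 22 = 1  t=1,i=1
  #.#.# -> #   bit 21 = 1  t=1,i=15
  #.#.. -> .   bit 20 = 0  t=2,i=1
  #..## -> .   bit 19 = 0  t=3,i=1
  #..#. -> #   bit 18 = 1  t=2,i=3
  #...# -> .   bit 17 = 0  t=5,i=1
  #.... -> #   bit 16 = 1  t=0,i=7
  .#### -> #   bit 15 = 1  t=0,i=2
  .###. -> .   bit 14 = 0  t=0,i=14
  .##.# -> #   bit 13 = 1  t=1,i=13
  .##.. -> .   bit 12 = 0  t=1,i=2
  .#.## -> .   bit 11 = 0  t=1,i=0
  .#.#. -> .   bit 10 = 0  t=2,i=0
  .#..# -> #   bit 9 = 1  t=2,i=2
  .#... -> .   bit 8 = 0  t=5,i=0
  ..### -> #   bit 7 = 1  t=0,i=13
  ..##. -> #   bit 6 = 1  t=3,i=2
  ..#.# -> .   bit 5 = 0  t=2,i=4
  ..#.. -> .   bit 4 = 0  t=4,i=5
  ...## -> #   bit 3 = 1  t=0,i=12
  ...#. -> .   bit 2 = 0  t=9,i=3
  ....# -> .   bit 1 = 0  t=0,i=11
  ..... -> #   bit 0 = 1  t=0,i=8
  bits 00100000111001011010001011001001 = 551920329

551920329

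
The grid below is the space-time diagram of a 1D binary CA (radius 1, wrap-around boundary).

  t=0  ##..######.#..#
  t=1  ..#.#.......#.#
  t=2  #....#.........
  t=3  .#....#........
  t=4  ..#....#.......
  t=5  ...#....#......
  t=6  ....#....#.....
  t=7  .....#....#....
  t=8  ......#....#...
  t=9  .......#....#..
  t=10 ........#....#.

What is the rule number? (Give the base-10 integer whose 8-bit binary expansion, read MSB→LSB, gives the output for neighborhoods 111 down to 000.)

  nb ###: next=.  (t=0,i=0, bit7=0)
  nb ##.: next=.  (t=0,i=1, bit6=0)
  nb #.#: next=.  (t=0,i=10, bit5=0)
  nb #..: next=#  (t=0,i=2, bit4=1)
  nb .##: next=#  (t=0,i=4, bit3=1)
  nb .#.: next=.  (t=0,i=11, bit2=0)
  nb ..#: next=.  (t=0,i=3, bit1=0)
  nb ...: next=.  (t=1,i=6, bit0=0)
  bits 00011000 = 24

24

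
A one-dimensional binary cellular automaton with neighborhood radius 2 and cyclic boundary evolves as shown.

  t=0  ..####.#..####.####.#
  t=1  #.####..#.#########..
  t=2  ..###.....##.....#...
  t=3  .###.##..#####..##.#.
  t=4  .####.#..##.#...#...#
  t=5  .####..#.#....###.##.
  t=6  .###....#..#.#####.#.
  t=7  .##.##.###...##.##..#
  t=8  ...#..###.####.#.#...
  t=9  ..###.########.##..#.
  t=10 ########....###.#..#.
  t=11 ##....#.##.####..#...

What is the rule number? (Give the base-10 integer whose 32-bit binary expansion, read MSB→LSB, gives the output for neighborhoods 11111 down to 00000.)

1772345052

  nb #####: next=.  (t=1,i=12, bit31=0)
  nb ####.: next=#  (t=0,i=4, bit30=1)
  nb ###.#: next=#  (t=0,i=5, bit29=1)
  nb ###..: next=.  (t=1,i=5, bit28=0)
  nb ##.##: next=#  (t=0,i=14, bit27=1)
  nb ##.#.: next=.  (t=0,i=6, bit26=0)
  nb ##..#: next=.  (t=1,i=6, bit25=0)
  nb ##...: next=#  (t=2,i=5, bit24=1)
  nb #.###: next=#  (t=0,i=15, bit23=1)
  nb #.##.: next=.  (t=3,i=5, bit22=0)
  nb #.#.#: next=#  (t=8,i=15, bit21=1)
  nb #.#..: next=.  (t=0,i=7, bit20=0)
  nb #..##: next=.  (t=0,i=1, bit19=0)
  nb #..#.: next=.  (t=1,i=7, bit18=0)
  nb #...#: next=#  (t=4,i=14, bit17=1)
  nb #....: next=#  (t=2,i=6, bit16=1)
  nb .####: next=#  (t=0,i=3, bit15=1)
  nb .###.: next=#  (t=2,i=3, bit14=1)
  nb .##.#: next=.  (t=3,i=17, bit13=0)
  nb .##..: next=#  (t=2,i=11, bit12=1)
  nb .#.##: next=.  (t=1,i=1, bit11=0)
  nb .#.#.: next=#  (t=5,i=8, bit10=1)
  nb .#..#: next=#  (t=0,i=0, bit9=1)
  nb .#...: next=.  (t=2,i=18, bit8=0)
  nb ..###: next=#  (t=0,i=2, bit7=1)
  nb ..##.: next=#  (t=2,i=10, bit6=1)
  nb ..#.#: next=.  (t=1,i=0, bit5=0)
  nb ..#..: next=#  (t=2,i=17, bit4=1)
  nb ...##: next=#  (t=2,i=1, bit3=1)
  nb ...#.: next=#  (t=2,i=16, bit2=1)
  nb ....#: next=.  (t=2,i=0, bit1=0)
  nb .....: next=.  (t=2,i=7, bit0=0)
  bits 01101001101000111101011011011100 = 1772345052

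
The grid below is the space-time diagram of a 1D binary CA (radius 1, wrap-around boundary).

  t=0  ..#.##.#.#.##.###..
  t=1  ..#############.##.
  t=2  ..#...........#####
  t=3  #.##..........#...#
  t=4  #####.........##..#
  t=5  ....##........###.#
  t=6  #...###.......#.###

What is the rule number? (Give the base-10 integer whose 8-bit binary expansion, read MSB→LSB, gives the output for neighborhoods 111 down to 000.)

  ### -> .   bit 7 = 0  t=0,i=15
  ##. -> #   bit 6 = 1  t=0,i=5
  #.# -> #   bit 5 = 1  t=0,i=3
  #.. -> #   bit 4 = 1  t=0,i=17
  .## -> #   bit 3 = 1  t=0,i=4
  .#. -> #   bit 2 = 1  t=0,i=2
  ..# -> .   bit 1 = 0  t=0,i=1
  ... -> .   bit 0 = 0  t=0,i=0
  bits 01111100 = 124

124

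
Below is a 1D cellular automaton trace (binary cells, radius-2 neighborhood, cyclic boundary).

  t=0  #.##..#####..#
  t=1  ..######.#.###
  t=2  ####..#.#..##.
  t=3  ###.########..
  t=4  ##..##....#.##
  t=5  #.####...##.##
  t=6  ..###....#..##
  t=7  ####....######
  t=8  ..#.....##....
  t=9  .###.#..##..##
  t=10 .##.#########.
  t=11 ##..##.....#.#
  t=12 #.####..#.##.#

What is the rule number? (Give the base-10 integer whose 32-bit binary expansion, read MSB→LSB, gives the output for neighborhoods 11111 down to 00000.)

1188878325

  ##### -> .   bit 31 = 0  t=0,i=8
  ####. -> #   bit 30 = 1  t=0,i=9
  ###.# -> .   bit 29 = 0  t=1,i=7
  ###.. -> .   bit 28 = 0  t=0,i=10
  ##.## -> .   bit 27 = 0  t=0,i=1
  ##.#. -> #   bit 26 = 1  t=1,i=8
  ##..# -> #   bit 25 = 1  t=0,i=4
  ##... -> .   bit 24 = 0  t=4,i=6
  #.### -> #   bit 23 = 1  t=1,i=11
  #.##. -> #   bit 22 = 1  t=0,i=2
  #.#.# -> .   bit 21 = 0  t=1,i=9
  #.#.. -> #   bit 20 = 1  t=2,i=8
  #..## -> #   bit 19 = 1  t=0,i=5
  #..#. -> #   bit 18 = 1  t=2,i=5
  #...# -> .   bit 17 = 0  t=5,i=7
  #.... -> .   bit 16 = 0  t=4,i=7
  .#### -> #   bit 15 = 1  t=0,i=7
  .###. -> #   bit 14 = 1  t=1,i=12
  .##.# -> .   bit 13 = 0  t=0,i=0
  .##.. -> #   bit 12 = 1  t=0,i=3
  .#.## -> .   bit 11 = 0  t=1,i=10
  .#.#. -> #   bit 10 = 1  t=2,i=7
  .#..# -> #   bit 9 = 1  t=2,i=9
  .#... -> #   bit 8 = 1  t=8,i=3
  ..### -> #   bit 7 = 1  t=0,i=6
  ..##. -> #   bit 6 = 1  t=0,i=13
  ..#.# -> #   bit 5 = 1  t=2,i=6
  ..#.. -> #   bit 4 = 1  t=6,i=9
  ...## -> .   bit 3 = 0  t=5,i=8
  ...#. -> #   bit 2 = 1  t=4,i=9
  ....# -> .   bit 1 = 0  t=4,i=8
  ..... -> #   bit 0 = 1  t=8,i=5
  bits 01000110110111001101011111110101 = 1188878325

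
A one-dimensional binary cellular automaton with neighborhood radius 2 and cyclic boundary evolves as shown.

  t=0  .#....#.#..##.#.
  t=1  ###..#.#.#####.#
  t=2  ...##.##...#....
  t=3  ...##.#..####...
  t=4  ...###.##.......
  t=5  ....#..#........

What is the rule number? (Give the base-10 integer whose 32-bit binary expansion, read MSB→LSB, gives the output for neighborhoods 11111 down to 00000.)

  ##### -> #   bit 31 = 1  t=1,i=11
  ####. -> .   bit 30 = 0  t=1,i=1
  ###.# -> .   bit 29 = 0  t=1,i=13
  ###.. -> .   bit 28 = 0  t=1,i=2
  ##.## -> .   bit 27 = 0  t=1,i=14
  ##.#. -> #   bit 26 = 1  t=0,i=13
  ##..# -> #   bit 25 = 1  t=1,i=3
  ##... -> .   bit 24 = 0  t=2,i=8
  #.### -> .   bit 23 = 0  t=1,i=9
  #.##. -> #   bit 22 = 1  t=2,i=6
  #.#.# -> #   bit 21 = 1  t=1,i=7
  #.#.. -> .   bit 20 = 0  t=0,i=8
  #..## -> #   bit 19 = 1  t=0,i=10
  #..#. -> #   bit 18 = 1  t=0,i=0
  #...# -> #   bit 17 = 1  t=2,i=9
  #.... -> .   bit 16 = 0  t=0,i=3
  .#### -> .   bit 15 = 0  t=1,i=0
  .###. -> #   bit 14 = 1  t=4,i=4
  .##.# -> #   bit 13 = 1  t=0,i=12
  .##.. -> .   bit 12 = 0  t=2,i=7
  .#.## -> .   bit 11 = 0  t=1,i=8
  .#.#. -> #   bit 10 = 1  t=0,i=7
  .#..# -> #   bit 9 = 1  t=0,i=9
  .#... -> #   bit 8 = 1  t=0,i=2
  ..### -> .   bit 7 = 0  t=3,i=9
  ..##. -> #   bit 6 = 1  t=0,i=11
  ..#.# -> .   bit 5 = 0  t=0,i=6
  ..#.. -> #   bit 4 = 1  t=0,i=1
  ...## -> .   bit 3 = 0  t=2,i=2
  ...#. -> #   bit 2 = 1  t=0,i=5
  ....# -> .   bit 1 = 0  t=0,i=4
  ..... -> .   bit 0 = 0  t=2,i=0
  bits 10000110011011100110011101010100 = 2255382356

2255382356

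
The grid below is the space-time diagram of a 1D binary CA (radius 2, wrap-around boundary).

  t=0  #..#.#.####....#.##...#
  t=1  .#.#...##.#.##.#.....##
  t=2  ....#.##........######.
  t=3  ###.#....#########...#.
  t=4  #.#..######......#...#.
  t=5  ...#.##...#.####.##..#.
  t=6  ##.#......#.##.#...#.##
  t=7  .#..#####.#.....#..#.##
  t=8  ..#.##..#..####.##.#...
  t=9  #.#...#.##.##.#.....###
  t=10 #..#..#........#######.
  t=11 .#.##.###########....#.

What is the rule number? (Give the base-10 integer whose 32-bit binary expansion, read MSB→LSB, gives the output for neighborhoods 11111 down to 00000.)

847348731

  nb #####: next=.  (t=2,i=18, bit31=0)
  nb ####.: next=.  (t=0,i=9, bit30=0)
  nb ###.#: next=#  (t=3,i=2, bit29=1)
  nb ###..: next=#  (t=0,i=10, bit28=1)
  nb ##.##: next=.  (t=5,i=16, bit27=0)
  nb ##.#.: next=.  (t=1,i=0, bit26=0)
  nb ##..#: next=#  (t=0,i=1, bit25=1)
  nb ##...: next=.  (t=0,i=11, bit24=0)
  nb #.###: next=#  (t=0,i=7, bit23=1)
  nb #.##.: next=.  (t=0,i=17, bit22=0)
  nb #.#.#: next=.  (t=0,i=5, bit21=0)
  nb #.#..: next=.  (t=1,i=3, bit20=0)
  nb #..##: next=.  (t=4,i=4, bit19=0)
  nb #..#.: next=.  (t=0,i=2, bit18=0)
  nb #...#: next=.  (t=0,i=20, bit17=0)
  nb #....: next=#  (t=0,i=12, bit16=1)
  nb .####: next=#  (t=0,i=8, bit15=1)
  nb .###.: next=.  (t=3,i=1, bit14=0)
  nb .##.#: next=.  (t=1,i=8, bit13=0)
  nb .##..: next=.  (t=0,i=0, bit12=0)
  nb .#.##: next=.  (t=0,i=6, bit11=0)
  nb .#.#.: next=.  (t=0,i=4, bit10=0)
  nb .#..#: next=#  (t=4,i=3, bit9=1)
  nb .#...: next=#  (t=1,i=4, bit8=1)
  nb ..###: next=#  (t=2,i=16, bit7=1)
  nb ..##.: next=#  (t=0,i=22, bit6=1)
  nb ..#.#: next=#  (t=0,i=3, bit5=1)
  nb ..#..: next=#  (t=4,i=17, bit4=1)
  nb ...##: next=#  (t=0,i=21, bit3=1)
  nb ...#.: next=.  (t=0,i=14, bit2=0)
  nb ....#: next=#  (t=0,i=13, bit1=1)
  nb .....: next=#  (t=1,i=18, bit0=1)
  bits 00110010100000011000001111111011 = 847348731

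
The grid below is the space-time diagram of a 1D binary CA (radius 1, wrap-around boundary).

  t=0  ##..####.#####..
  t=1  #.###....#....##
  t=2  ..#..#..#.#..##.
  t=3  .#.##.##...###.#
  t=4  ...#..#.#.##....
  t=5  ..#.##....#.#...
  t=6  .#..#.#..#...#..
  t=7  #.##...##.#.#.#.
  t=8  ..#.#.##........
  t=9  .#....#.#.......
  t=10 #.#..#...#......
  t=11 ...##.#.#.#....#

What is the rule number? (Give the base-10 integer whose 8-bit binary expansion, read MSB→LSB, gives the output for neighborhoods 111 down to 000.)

26

  nb ###: next=.  (t=0,i=5, bit7=0)
  nb ##.: next=.  (t=0,i=1, bit6=0)
  nb #.#: next=.  (t=0,i=8, bit5=0)
  nb #..: next=#  (t=0,i=2, bit4=1)
  nb .##: next=#  (t=0,i=0, bit3=1)
  nb .#.: next=.  (t=1,i=9, bit2=0)
  nb ..#: next=#  (t=0,i=3, bit1=1)
  nb ...: next=.  (t=1,i=6, bit0=0)
  bits 00011010 = 26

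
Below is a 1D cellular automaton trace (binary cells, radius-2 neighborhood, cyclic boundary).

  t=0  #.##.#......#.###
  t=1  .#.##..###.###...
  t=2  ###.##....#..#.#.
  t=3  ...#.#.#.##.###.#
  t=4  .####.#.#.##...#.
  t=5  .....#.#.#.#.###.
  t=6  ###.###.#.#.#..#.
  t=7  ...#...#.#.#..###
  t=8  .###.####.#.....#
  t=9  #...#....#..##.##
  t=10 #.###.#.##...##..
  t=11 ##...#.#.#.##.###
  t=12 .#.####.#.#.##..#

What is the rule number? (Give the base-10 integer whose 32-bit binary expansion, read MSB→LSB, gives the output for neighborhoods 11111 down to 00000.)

2651274301

  #####|#  b31=1 t=11,i=16
  ####.|.  b30=0 t=0,i=16
  ###.#|.  b29=0 t=0,i=0
  ###..|#  b28=1 t=1,i=13
  ##.##|#  b27=1 t=0,i=1
  ##.#.|#  b26=1 t=0,i=4
  ##..#|#  b25=1 t=1,i=5
  ##...|.  b24=0 t=1,i=14
  #.###|.  b23=0 t=0,i=14
  #.##.|.  b22=0 t=0,i=2
  #.#.#|.  b21=0 t=2,i=15
  #.#..|.  b20=0 t=0,i=5
  #..##|.  b19=0 t=1,i=6
  #..#.|#  b18=1 t=2,i=12
  #...#|#  b17=1 t=3,i=1
  #....|#  b16=1 t=0,i=7
  .####|.  b15=0 t=0,i=15
  .###.|.  b14=0 t=1,i=8
  .##.#|#  b13=1 t=0,i=3
  .##..|#  b12=1 t=1,i=4
  .#.##|#  b11=1 t=0,i=13
  .#.#.|#  b10=1 t=2,i=14
  .#..#|.  b9=0 t=2,i=11
  .#...|.  b8=0 t=0,i=6
  ..###|.  b7=0 t=1,i=7
  ..##.|.  b6=0 t=9,i=12
  ..#.#|#  b5=1 t=0,i=12
  ..#..|#  b4=1 t=2,i=10
  ...##|#  b3=1 t=10,i=12
  ...#.|#  b2=1 t=0,i=11
  ....#|.  b1=0 t=0,i=10
  .....|#  b0=1 t=0,i=8
  bits 10011110000001110011110000111101 = 2651274301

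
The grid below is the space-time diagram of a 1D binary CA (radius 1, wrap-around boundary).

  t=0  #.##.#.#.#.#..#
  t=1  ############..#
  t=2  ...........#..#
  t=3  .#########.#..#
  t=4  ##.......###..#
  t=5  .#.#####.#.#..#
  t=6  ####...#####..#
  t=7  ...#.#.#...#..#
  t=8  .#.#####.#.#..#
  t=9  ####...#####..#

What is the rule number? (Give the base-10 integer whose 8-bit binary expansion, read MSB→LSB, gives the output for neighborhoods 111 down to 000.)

109

  nb ###: next=.  (t=1,i=0, bit7=0)
  nb ##.: next=#  (t=0,i=0, bit6=1)
  nb #.#: next=#  (t=0,i=1, bit5=1)
  nb #..: next=.  (t=0,i=12, bit4=0)
  nb .##: next=#  (t=0,i=2, bit3=1)
  nb .#.: next=#  (t=0,i=5, bit2=1)
  nb ..#: next=.  (t=0,i=13, bit1=0)
  nb ...: next=#  (t=2,i=1, bit0=1)
  bits 01101101 = 109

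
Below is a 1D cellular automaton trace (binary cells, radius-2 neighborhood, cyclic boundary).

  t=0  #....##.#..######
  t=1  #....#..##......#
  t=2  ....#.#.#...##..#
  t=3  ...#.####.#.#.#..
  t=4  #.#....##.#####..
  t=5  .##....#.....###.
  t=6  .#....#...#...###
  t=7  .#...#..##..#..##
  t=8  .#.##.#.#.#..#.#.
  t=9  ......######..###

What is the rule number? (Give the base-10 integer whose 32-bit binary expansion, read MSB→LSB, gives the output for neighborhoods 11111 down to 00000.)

  [31] ##### => .  t=0,i=13
  [30] ####. => #  t=0,i=16
  [29] ###.# => #  t=3,i=8
  [28] ###.. => #  t=0,i=0
  [27] ##.## => .  t=4,i=9
  [26] ##.#. => .  t=0,i=7
  [25] ##..# => #  t=2,i=14
  [24] ##... => .  t=0,i=1
  [23] #.### => .  t=3,i=5
  [22] #.##. => .  t=8,i=3
  [21] #.#.# => #  t=2,i=6
  [20] #.#.. => #  t=0,i=8
  [19] #..## => .  t=0,i=10
  [18] #..#. => .  t=2,i=15
  [17] #...# => #  t=2,i=10
  [16] #.... => .  t=0,i=2
  [15] .#### => .  t=0,i=12
  [14] .###. => #  t=5,i=14
  [13] .##.# => .  t=0,i=6
  [12] .##.. => .  t=1,i=0
  [11] .#.## => .  t=3,i=4
  [10] .#.#. => #  t=2,i=5
  [9] .#..# => #  t=0,i=9
  [8] .#... => .  t=2,i=0
  [7] ..### => .  t=0,i=11
  [6] ..##. => #  t=0,i=5
  [5] ..#.# => .  t=2,i=4
  [4] ..#.. => .  t=1,i=5
  [3] ...## => .  t=0,i=4
  [2] ...#. => #  t=1,i=4
  [1] ....# => .  t=0,i=3
  [0] ..... => #  t=1,i=12
  bits 01110010001100100100011001000101 = 1915897413

1915897413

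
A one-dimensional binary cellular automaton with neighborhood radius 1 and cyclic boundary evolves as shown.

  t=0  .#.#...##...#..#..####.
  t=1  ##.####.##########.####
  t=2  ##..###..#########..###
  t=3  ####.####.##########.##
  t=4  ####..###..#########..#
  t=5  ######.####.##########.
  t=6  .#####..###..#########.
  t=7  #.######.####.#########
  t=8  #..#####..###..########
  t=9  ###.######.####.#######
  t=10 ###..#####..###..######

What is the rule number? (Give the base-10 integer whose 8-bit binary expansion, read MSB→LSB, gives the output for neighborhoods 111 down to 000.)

215

  ### -> #   bit 7 = 1  t=0,i=19
  ##. -> #   bit 6 = 1  t=0,i=8
  #.# -> .   bit 5 = 0  t=0,i=2
  #.. -> #   bit 4 = 1  t=0,i=4
  .## -> .   bit 3 = 0  t=0,i=7
  .#. -> #   bit 2 = 1  t=0,i=1
  ..# -> #   bit 1 = 1  t=0,i=0
  ... -> #   bit 0 = 1  t=0,i=5
  bits 11010111 = 215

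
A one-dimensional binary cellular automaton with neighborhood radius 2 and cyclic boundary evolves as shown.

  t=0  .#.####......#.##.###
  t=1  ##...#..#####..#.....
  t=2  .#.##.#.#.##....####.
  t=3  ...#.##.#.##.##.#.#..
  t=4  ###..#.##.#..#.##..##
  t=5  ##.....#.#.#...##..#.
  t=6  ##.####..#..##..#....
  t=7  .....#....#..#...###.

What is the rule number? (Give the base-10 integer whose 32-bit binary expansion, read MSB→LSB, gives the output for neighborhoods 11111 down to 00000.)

  [31] ##### => #  t=1,i=10
  [30] ####. => #  t=0,i=5
  [29] ###.# => .  t=0,i=20
  [28] ###.. => .  t=0,i=6
  [27] ##.## => .  t=0,i=17
  [26] ##.#. => #  t=0,i=0
  [25] ##..# => .  t=1,i=13
  [24] ##... => .  t=0,i=7
  [23] #.### => .  t=0,i=3
  [22] #.##. => #  t=0,i=15
  [21] #.#.# => #  t=0,i=1
  [20] #.#.. => .  t=3,i=18
  [19] #..## => .  t=1,i=7
  [18] #..#. => .  t=1,i=14
  [17] #...# => #  t=1,i=3
  [16] #.... => #  t=0,i=8
  [15] .#### => .  t=0,i=4
  [14] .###. => .  t=0,i=19
  [13] .##.# => .  t=0,i=16
  [12] .##.. => #  t=1,i=1
  [11] .#.## => .  t=0,i=2
  [10] .#.#. => .  t=2,i=7
  [9] .#..# => #  t=1,i=6
  [8] .#... => #  t=1,i=16
  [7] ..### => #  t=1,i=8
  [6] ..##. => .  t=1,i=0
  [5] ..#.# => .  t=0,i=13
  [4] ..#.. => .  t=1,i=5
  [3] ...## => .  t=1,i=20
  [2] ...#. => #  t=0,i=12
  [1] ....# => #  t=0,i=11
  [0] ..... => #  t=0,i=9
  bits 11000100011000110001001110000111 = 3294827399

3294827399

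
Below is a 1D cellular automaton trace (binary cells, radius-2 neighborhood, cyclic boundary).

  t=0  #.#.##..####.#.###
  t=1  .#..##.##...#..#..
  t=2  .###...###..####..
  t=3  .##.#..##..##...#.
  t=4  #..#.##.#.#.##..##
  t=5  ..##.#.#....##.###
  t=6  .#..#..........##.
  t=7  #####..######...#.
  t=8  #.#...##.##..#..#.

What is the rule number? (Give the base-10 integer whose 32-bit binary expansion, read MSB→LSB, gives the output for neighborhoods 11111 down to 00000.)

2244760241

  #####|#  b31=1 t=7,i=2
  ####.|.  b30=0 t=0,i=10
  ###.#|.  b29=0 t=0,i=0
  ###..|.  b28=0 t=2,i=3
  ##.##|.  b27=0 t=1,i=6
  ##.#.|#  b26=1 t=0,i=1
  ##..#|.  b25=0 t=0,i=6
  ##...|#  b24=1 t=1,i=9
  #.###|#  b23=1 t=0,i=15
  #.##.|#  b22=1 t=0,i=4
  #.#.#|.  b21=0 t=0,i=2
  #.#..|.  b20=0 t=3,i=4
  #..##|#  b19=1 t=0,i=7
  #..#.|#  b18=1 t=1,i=14
  #...#|.  b17=0 t=1,i=10
  #....|.  b16=0 t=5,i=9
  .####|.  b15=0 t=0,i=9
  .###.|#  b14=1 t=2,i=2
  .##.#|.  b13=0 t=1,i=5
  .##..|#  b12=1 t=0,i=5
  .#.##|.  b11=0 t=0,i=3
  .#.#.|.  b10=0 t=4,i=9
  .#..#|#  b9=1 t=1,i=2
  .#...|.  b8=0 t=1,i=16
  ..###|#  b7=1 t=0,i=8
  ..##.|.  b6=0 t=1,i=4
  ..#.#|#  b5=1 t=4,i=3
  ..#..|#  b4=1 t=1,i=1
  ...##|.  b3=0 t=2,i=0
  ...#.|.  b2=0 t=1,i=0
  ....#|.  b1=0 t=5,i=10
  .....|#  b0=1 t=6,i=7
  bits 10000101110011000101001010110001 = 2244760241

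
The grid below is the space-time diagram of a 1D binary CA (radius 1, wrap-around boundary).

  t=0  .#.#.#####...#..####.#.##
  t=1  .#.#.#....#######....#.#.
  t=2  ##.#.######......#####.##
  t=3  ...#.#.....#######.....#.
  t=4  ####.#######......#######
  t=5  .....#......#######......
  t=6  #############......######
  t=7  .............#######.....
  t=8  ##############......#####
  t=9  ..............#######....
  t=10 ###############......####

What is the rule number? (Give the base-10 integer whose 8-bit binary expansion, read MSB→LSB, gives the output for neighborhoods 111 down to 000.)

  [7] ### => .  t=0,i=6
  [6] ##. => .  t=0,i=9
  [5] #.# => .  t=0,i=0
  [4] #.. => #  t=0,i=10
  [3] .## => #  t=0,i=5
  [2] .#. => #  t=0,i=1
  [1] ..# => #  t=0,i=12
  [0] ... => #  t=0,i=11
  bits 00011111 = 31

31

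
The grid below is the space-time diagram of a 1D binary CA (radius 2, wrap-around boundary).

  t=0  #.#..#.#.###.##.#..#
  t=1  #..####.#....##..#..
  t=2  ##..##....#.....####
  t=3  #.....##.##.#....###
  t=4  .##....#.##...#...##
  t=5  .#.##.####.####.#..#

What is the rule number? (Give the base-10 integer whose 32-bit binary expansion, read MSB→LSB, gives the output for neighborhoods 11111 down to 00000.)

3242700340

  nb #####: next=#  (t=2,i=18, bit31=1)
  nb ####.: next=#  (t=1,i=5, bit30=1)
  nb ###.#: next=.  (t=0,i=11, bit29=0)
  nb ###..: next=.  (t=2,i=1, bit28=0)
  nb ##.##: next=.  (t=0,i=12, bit27=0)
  nb ##.#.: next=.  (t=0,i=1, bit26=0)
  nb ##..#: next=.  (t=1,i=15, bit25=0)
  nb ##...: next=#  (t=2,i=6, bit24=1)
  nb #.###: next=.  (t=0,i=9, bit23=0)
  nb #.##.: next=#  (t=0,i=13, bit22=1)
  nb #.#.#: next=.  (t=0,i=7, bit21=0)
  nb #.#..: next=.  (t=0,i=2, bit20=0)
  nb #..##: next=.  (t=0,i=18, bit19=0)
  nb #..#.: next=#  (t=0,i=4, bit18=1)
  nb #...#: next=#  (t=4,i=12, bit17=1)
  nb #....: next=#  (t=1,i=10, bit16=1)
  nb .####: next=#  (t=1,i=4, bit15=1)
  nb .###.: next=.  (t=0,i=10, bit14=0)
  nb .##.#: next=#  (t=0,i=0, bit13=1)
  nb .##..: next=.  (t=1,i=14, bit12=0)
  nb .#.##: next=#  (t=0,i=8, bit11=1)
  nb .#.#.: next=#  (t=0,i=6, bit10=1)
  nb .#..#: next=#  (t=0,i=3, bit9=1)
  nb .#...: next=.  (t=1,i=9, bit8=0)
  nb ..###: next=.  (t=1,i=3, bit7=0)
  nb ..##.: next=.  (t=0,i=19, bit6=0)
  nb ..#.#: next=#  (t=0,i=5, bit5=1)
  nb ..#..: next=#  (t=1,i=0, bit4=1)
  nb ...##: next=.  (t=1,i=12, bit3=0)
  nb ...#.: next=#  (t=2,i=9, bit2=1)
  nb ....#: next=.  (t=1,i=11, bit1=0)
  nb .....: next=.  (t=2,i=13, bit0=0)
  bits 11000001010001111010111000110100 = 3242700340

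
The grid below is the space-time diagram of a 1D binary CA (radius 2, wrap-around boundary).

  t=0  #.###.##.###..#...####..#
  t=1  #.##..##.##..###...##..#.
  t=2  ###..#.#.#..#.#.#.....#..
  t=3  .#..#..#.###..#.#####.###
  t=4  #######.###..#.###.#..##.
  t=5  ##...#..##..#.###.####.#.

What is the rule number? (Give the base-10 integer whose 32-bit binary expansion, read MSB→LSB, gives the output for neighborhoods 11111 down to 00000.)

1174268691

  #####|.  b31=0 t=3,i=18
  ####.|#  b30=1 t=0,i=20
  ###.#|.  b29=0 t=0,i=4
  ###..|.  b28=0 t=0,i=11
  ##.##|.  b27=0 t=0,i=1
  ##.#.|#  b26=1 t=3,i=0
  ##..#|.  b25=0 t=0,i=12
  ##...|#  b24=1 t=1,i=16
  #.###|#  b23=1 t=0,i=2
  #.##.|#  b22=1 t=0,i=6
  #.#.#|#  b21=1 t=1,i=0
  #.#..|#  b20=1 t=2,i=9
  #..##|#  b19=1 t=0,i=23
  #..#.|#  b18=1 t=0,i=13
  #...#|.  b17=0 t=0,i=16
  #....|#  b16=1 t=2,i=18
  .####|#  b15=1 t=0,i=19
  .###.|#  b14=1 t=0,i=3
  .##.#|#  b13=1 t=0,i=0
  .##..|.  b12=0 t=1,i=3
  .#.##|#  b11=1 t=1,i=1
  .#.#.|.  b10=0 t=1,i=24
  .#..#|#  b9=1 t=2,i=10
  .#...|#  b8=1 t=0,i=15
  ..###|.  b7=0 t=0,i=18
  ..##.|.  b6=0 t=0,i=24
  ..#.#|.  b5=0 t=1,i=23
  ..#..|#  b4=1 t=0,i=14
  ...##|.  b3=0 t=0,i=17
  ...#.|.  b2=0 t=2,i=21
  ....#|#  b1=1 t=2,i=20
  .....|#  b0=1 t=2,i=19
  bits 01000101111111011110101100010011 = 1174268691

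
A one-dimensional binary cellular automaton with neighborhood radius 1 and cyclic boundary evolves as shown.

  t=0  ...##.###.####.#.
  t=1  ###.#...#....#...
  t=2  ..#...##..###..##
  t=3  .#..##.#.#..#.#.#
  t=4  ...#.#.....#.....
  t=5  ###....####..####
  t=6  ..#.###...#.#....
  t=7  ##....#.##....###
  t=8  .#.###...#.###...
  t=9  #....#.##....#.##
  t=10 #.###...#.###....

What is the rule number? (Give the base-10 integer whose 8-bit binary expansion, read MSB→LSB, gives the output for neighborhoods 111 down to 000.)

  ###|.  b7=0 t=0,i=7
  ##.|#  b6=1 t=0,i=4
  #.#|.  b5=0 t=0,i=5
  #..|.  b4=0 t=0,i=16
  .##|.  b3=0 t=0,i=3
  .#.|.  b2=0 t=0,i=15
  ..#|#  b1=1 t=0,i=2
  ...|#  b0=1 t=0,i=0
  bits 01000011 = 67

67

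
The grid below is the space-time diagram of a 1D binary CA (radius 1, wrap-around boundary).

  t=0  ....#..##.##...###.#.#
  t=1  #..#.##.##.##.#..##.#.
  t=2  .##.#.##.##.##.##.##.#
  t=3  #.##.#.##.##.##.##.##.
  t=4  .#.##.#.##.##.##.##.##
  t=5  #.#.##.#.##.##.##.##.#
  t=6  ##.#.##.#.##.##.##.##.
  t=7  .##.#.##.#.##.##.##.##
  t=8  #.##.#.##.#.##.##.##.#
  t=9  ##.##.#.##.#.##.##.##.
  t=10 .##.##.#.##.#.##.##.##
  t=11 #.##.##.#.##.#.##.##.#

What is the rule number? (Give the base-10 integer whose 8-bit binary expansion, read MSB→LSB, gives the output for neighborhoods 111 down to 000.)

  ###|.  b7=0 t=0,i=16
  ##.|#  b6=1 t=0,i=8
  #.#|#  b5=1 t=0,i=9
  #..|#  b4=1 t=0,i=0
  .##|.  b3=0 t=0,i=7
  .#.|.  b2=0 t=0,i=4
  ..#|#  b1=1 t=0,i=3
  ...|.  b0=0 t=0,i=1
  bits 01110010 = 114

114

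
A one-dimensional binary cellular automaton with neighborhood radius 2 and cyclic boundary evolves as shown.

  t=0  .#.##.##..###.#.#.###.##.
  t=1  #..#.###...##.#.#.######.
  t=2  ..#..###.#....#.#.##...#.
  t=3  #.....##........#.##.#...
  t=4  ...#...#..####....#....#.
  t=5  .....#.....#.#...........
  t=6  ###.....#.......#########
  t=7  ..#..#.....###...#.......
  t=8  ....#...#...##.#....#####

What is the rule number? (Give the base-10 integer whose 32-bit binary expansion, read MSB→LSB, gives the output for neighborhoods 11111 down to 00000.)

954650625

  nb #####: next=.  (t=1,i=20, bit31=0)
  nb ####.: next=.  (t=1,i=22, bit30=0)
  nb ###.#: next=#  (t=0,i=12, bit29=1)
  nb ###..: next=#  (t=1,i=7, bit28=1)
  nb ##.##: next=#  (t=0,i=5, bit27=1)
  nb ##.#.: next=.  (t=0,i=13, bit26=0)
  nb ##..#: next=.  (t=0,i=8, bit25=0)
  nb ##...: next=.  (t=1,i=8, bit24=0)
  nb #.###: next=#  (t=0,i=18, bit23=1)
  nb #.##.: next=#  (t=0,i=3, bit22=1)
  nb #.#.#: next=#  (t=0,i=14, bit21=1)
  nb #.#..: next=.  (t=1,i=0, bit20=0)
  nb #..##: next=.  (t=0,i=9, bit19=0)
  nb #..#.: next=#  (t=0,i=0, bit18=1)
  nb #...#: next=#  (t=1,i=9, bit17=1)
  nb #....: next=.  (t=2,i=11, bit16=0)
  nb .####: next=#  (t=1,i=19, bit15=1)
  nb .###.: next=#  (t=0,i=11, bit14=1)
  nb .##.#: next=.  (t=0,i=4, bit13=0)
  nb .##..: next=#  (t=0,i=7, bit12=1)
  nb .#.##: next=.  (t=0,i=2, bit11=0)
  nb .#.#.: next=.  (t=0,i=15, bit10=0)
  nb .#..#: next=.  (t=1,i=1, bit9=0)
  nb .#...: next=.  (t=2,i=10, bit8=0)
  nb ..###: next=.  (t=0,i=10, bit7=0)
  nb ..##.: next=.  (t=1,i=11, bit6=0)
  nb ..#.#: next=.  (t=0,i=1, bit5=0)
  nb ..#..: next=.  (t=2,i=2, bit4=0)
  nb ...##: next=.  (t=1,i=10, bit3=0)
  nb ...#.: next=.  (t=2,i=1, bit2=0)
  nb ....#: next=.  (t=2,i=12, bit1=0)
  nb .....: next=#  (t=3,i=3, bit0=1)
  bits 00111000111001101101000000000001 = 954650625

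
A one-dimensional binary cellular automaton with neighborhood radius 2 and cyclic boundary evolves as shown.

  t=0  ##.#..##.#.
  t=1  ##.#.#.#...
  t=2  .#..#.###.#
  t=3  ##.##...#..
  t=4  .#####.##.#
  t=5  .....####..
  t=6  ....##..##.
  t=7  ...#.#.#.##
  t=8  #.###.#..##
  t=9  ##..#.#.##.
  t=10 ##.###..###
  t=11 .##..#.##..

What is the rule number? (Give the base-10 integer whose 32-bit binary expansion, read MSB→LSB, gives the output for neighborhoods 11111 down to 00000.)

962344380

  nb #####: next=.  (t=4,i=3, bit31=0)
  nb ####.: next=.  (t=4,i=4, bit30=0)
  nb ###.#: next=#  (t=2,i=8, bit29=1)
  nb ###..: next=#  (t=5,i=8, bit28=1)
  nb ##.##: next=#  (t=3,i=2, bit27=1)
  nb ##.#.: next=.  (t=0,i=2, bit26=0)
  nb ##..#: next=.  (t=6,i=6, bit25=0)
  nb ##...: next=#  (t=3,i=5, bit24=1)
  nb #.###: next=.  (t=2,i=6, bit23=0)
  nb #.##.: next=#  (t=0,i=0, bit22=1)
  nb #.#.#: next=.  (t=0,i=9, bit21=0)
  nb #.#..: next=#  (t=0,i=3, bit20=1)
  nb #..##: next=#  (t=0,i=5, bit19=1)
  nb #..#.: next=#  (t=2,i=3, bit18=1)
  nb #...#: next=.  (t=1,i=9, bit17=0)
  nb #....: next=.  (t=5,i=10, bit16=0)
  nb .####: next=.  (t=4,i=2, bit15=0)
  nb .###.: next=.  (t=2,i=7, bit14=0)
  nb .##.#: next=#  (t=0,i=1, bit13=1)
  nb .##..: next=#  (t=3,i=4, bit12=1)
  nb .#.##: next=.  (t=0,i=10, bit11=0)
  nb .#.#.: next=#  (t=1,i=4, bit10=1)
  nb .#..#: next=.  (t=0,i=4, bit9=0)
  nb .#...: next=#  (t=1,i=8, bit8=1)
  nb ..###: next=#  (t=5,i=5, bit7=1)
  nb ..##.: next=.  (t=0,i=6, bit6=0)
  nb ..#.#: next=#  (t=2,i=4, bit5=1)
  nb ..#..: next=#  (t=3,i=8, bit4=1)
  nb ...##: next=#  (t=1,i=10, bit3=1)
  nb ...#.: next=#  (t=3,i=7, bit2=1)
  nb ....#: next=.  (t=5,i=3, bit1=0)
  nb .....: next=.  (t=5,i=0, bit0=0)
  bits 00111001010111000011010110111100 = 962344380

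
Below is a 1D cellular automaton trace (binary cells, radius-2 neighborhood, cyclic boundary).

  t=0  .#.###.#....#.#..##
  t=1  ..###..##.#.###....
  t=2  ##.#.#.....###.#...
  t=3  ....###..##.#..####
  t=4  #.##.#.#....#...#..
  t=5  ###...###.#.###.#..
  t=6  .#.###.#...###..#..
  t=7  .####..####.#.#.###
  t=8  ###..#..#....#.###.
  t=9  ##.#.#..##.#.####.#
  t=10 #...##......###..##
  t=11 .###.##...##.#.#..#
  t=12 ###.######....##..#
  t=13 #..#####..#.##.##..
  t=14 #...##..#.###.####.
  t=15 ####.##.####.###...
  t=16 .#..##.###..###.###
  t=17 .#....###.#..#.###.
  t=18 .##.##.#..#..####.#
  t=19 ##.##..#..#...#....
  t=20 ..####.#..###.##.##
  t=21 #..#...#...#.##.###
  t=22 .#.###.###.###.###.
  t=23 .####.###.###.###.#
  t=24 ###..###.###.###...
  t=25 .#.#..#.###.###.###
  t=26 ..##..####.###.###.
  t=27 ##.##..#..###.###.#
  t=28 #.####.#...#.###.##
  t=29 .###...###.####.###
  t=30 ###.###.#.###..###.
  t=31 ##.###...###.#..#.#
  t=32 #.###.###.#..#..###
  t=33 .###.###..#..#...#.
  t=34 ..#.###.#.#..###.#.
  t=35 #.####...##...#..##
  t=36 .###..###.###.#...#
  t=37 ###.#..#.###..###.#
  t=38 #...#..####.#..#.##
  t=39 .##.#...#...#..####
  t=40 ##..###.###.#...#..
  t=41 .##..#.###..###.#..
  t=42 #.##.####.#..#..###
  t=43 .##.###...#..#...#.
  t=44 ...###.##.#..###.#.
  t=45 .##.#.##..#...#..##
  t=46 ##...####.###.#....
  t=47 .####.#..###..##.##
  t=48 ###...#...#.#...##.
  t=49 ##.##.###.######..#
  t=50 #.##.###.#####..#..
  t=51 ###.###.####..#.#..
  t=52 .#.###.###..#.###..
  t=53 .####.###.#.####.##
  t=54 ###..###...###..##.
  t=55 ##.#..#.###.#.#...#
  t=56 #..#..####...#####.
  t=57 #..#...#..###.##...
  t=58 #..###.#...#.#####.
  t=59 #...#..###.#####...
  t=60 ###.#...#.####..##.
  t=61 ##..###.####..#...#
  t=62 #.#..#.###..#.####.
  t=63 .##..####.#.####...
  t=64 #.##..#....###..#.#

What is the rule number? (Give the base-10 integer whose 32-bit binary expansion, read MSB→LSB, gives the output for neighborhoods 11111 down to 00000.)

2345852218

  #####|#  b31=1 t=12,i=6
  ####.|.  b30=0 t=3,i=17
  ###.#|.  b29=0 t=0,i=5
  ###..|.  b28=0 t=1,i=4
  ##.##|#  b27=1 t=7,i=0
  ##.#.|.  b26=0 t=0,i=0
  ##..#|#  b25=1 t=1,i=5
  ##...|#  b24=1 t=1,i=15
  #.###|#  b23=1 t=0,i=3
  #.##.|#  b22=1 t=4,i=2
  #.#.#|.  b21=0 t=0,i=1
  #.#..|#  b20=1 t=0,i=7
  #..##|.  b19=0 t=0,i=16
  #..#.|.  b18=0 t=4,i=18
  #...#|#  b17=1 t=2,i=17
  #....|.  b16=0 t=0,i=9
  .####|#  b15=1 t=3,i=16
  .###.|#  b14=1 t=0,i=4
  .##.#|.  b13=0 t=0,i=18
  .##..|#  b12=1 t=10,i=5
  .#.##|#  b11=1 t=0,i=2
  .#.#.|#  b10=1 t=0,i=13
  .#..#|.  b9=0 t=0,i=15
  .#...|#  b8=1 t=0,i=8
  ..###|.  b7=0 t=1,i=2
  ..##.|.  b6=0 t=0,i=17
  ..#.#|#  b5=1 t=0,i=12
  ..#..|#  b4=1 t=4,i=12
  ...##|#  b3=1 t=1,i=1
  ...#.|.  b2=0 t=0,i=11
  ....#|#  b1=1 t=0,i=10
  .....|.  b0=0 t=1,i=17
  bits 10001011110100101101110100111010 = 2345852218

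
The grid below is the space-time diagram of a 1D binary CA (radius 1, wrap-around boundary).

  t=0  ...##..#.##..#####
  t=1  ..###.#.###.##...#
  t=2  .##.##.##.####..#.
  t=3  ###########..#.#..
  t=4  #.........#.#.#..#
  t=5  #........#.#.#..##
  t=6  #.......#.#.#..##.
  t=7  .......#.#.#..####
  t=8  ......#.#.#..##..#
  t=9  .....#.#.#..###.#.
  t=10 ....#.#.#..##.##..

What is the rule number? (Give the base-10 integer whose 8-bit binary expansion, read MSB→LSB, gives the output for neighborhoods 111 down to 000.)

  nb ###: next=.  (t=0,i=14, bit7=0)
  nb ##.: next=#  (t=0,i=4, bit6=1)
  nb #.#: next=#  (t=0,i=8, bit5=1)
  nb #..: next=.  (t=0,i=0, bit4=0)
  nb .##: next=#  (t=0,i=3, bit3=1)
  nb .#.: next=.  (t=0,i=7, bit2=0)
  nb ..#: next=#  (t=0,i=2, bit1=1)
  nb ...: next=.  (t=0,i=1, bit0=0)
  bits 01101010 = 106

106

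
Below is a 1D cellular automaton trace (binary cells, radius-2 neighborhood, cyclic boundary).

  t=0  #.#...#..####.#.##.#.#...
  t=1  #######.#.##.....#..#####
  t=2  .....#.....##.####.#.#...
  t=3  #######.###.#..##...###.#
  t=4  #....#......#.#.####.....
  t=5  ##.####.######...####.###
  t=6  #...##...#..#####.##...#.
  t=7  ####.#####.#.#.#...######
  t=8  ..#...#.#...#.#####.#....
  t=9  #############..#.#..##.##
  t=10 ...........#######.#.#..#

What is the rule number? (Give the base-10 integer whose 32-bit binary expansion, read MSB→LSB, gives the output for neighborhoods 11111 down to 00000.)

  nb #####: next=.  (t=1,i=0, bit31=0)
  nb ####.: next=#  (t=0,i=11, bit30=1)
  nb ###.#: next=.  (t=0,i=12, bit29=0)
  nb ###..: next=#  (t=4,i=19, bit28=1)
  nb ##.##: next=.  (t=2,i=13, bit27=0)
  nb ##.#.: next=.  (t=0,i=13, bit26=0)
  nb ##..#: next=#  (t=9,i=13, bit25=1)
  nb ##...: next=#  (t=1,i=12, bit24=1)
  nb #.###: next=.  (t=2,i=14, bit23=0)
  nb #.##.: next=.  (t=0,i=16, bit22=0)
  nb #.#.#: next=.  (t=0,i=14, bit21=0)
  nb #.#..: next=#  (t=0,i=2, bit20=1)
  nb #..##: next=#  (t=0,i=8, bit19=1)
  nb #..#.: next=#  (t=9,i=14, bit18=1)
  nb #...#: next=#  (t=0,i=4, bit17=1)
  nb #....: next=.  (t=1,i=13, bit16=0)
  nb .####: next=#  (t=0,i=10, bit15=1)
  nb .###.: next=.  (t=3,i=9, bit14=0)
  nb .##.#: next=#  (t=0,i=17, bit13=1)
  nb .##..: next=#  (t=1,i=11, bit12=1)
  nb .#.##: next=.  (t=0,i=15, bit11=0)
  nb .#.#.: next=#  (t=0,i=1, bit10=1)
  nb .#..#: next=.  (t=0,i=7, bit9=0)
  nb .#...: next=#  (t=0,i=3, bit8=1)
  nb ..###: next=.  (t=0,i=9, bit7=0)
  nb ..##.: next=.  (t=2,i=11, bit6=0)
  nb ..#.#: next=#  (t=0,i=0, bit5=1)
  nb ..#..: next=#  (t=0,i=6, bit4=1)
  nb ...##: next=#  (t=2,i=10, bit3=1)
  nb ...#.: next=#  (t=0,i=5, bit2=1)
  nb ....#: next=#  (t=1,i=15, bit1=1)
  nb .....: next=#  (t=1,i=14, bit0=1)
  bits 01010011000111101011010100111111 = 1394521407

1394521407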